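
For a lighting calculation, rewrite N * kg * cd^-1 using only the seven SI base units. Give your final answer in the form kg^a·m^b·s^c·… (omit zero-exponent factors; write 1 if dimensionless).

kg²·m·s⁻²·cd⁻¹

N = kg·m/s² = kg·m·s⁻² (force = mass × acceleration).
Combining: N·kg·cd⁻¹ = (kg·m·s⁻²) · kg · cd⁻¹ = kg²·m·s⁻²·cd⁻¹.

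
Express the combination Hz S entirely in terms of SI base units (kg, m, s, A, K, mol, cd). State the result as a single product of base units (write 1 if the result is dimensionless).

kg⁻¹·m⁻²·s²·A²

Hz = s⁻¹.
S = kg⁻¹·m⁻²·s³·A².
Combining: Hz·S = s⁻¹ · (kg⁻¹·m⁻²·s³·A²) = kg⁻¹·m⁻²·s²·A².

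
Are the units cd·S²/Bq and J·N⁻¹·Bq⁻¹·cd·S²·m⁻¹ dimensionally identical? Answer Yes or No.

Yes

Left side:
  Bq = s⁻¹.
  So Bq⁻¹ = s.
  S = kg⁻¹·m⁻²·s³·A².
  So S² = kg⁻²·m⁻⁴·s⁶·A⁴.
  Combining: cd·Bq⁻¹·S² = cd · s · (kg⁻²·m⁻⁴·s⁶·A⁴) = kg⁻²·m⁻⁴·s⁷·A⁴·cd.
Right side:
  J = kg·m²·s⁻².
  N = kg·m·s⁻².
  So N⁻¹ = kg⁻¹·m⁻¹·s².
  Bq = s⁻¹.
  So Bq⁻¹ = s.
  S = kg⁻¹·m⁻²·s³·A².
  So S² = kg⁻²·m⁻⁴·s⁶·A⁴.
  Combining: J·N⁻¹·Bq⁻¹·cd·S²·m⁻¹ = (kg·m²·s⁻²) · (kg⁻¹·m⁻¹·s²) · s · cd · (kg⁻²·m⁻⁴·s⁶·A⁴) · m⁻¹ = kg⁻²·m⁻⁴·s⁷·A⁴·cd.
Both reduce to kg⁻²·m⁻⁴·s⁷·A⁴·cd.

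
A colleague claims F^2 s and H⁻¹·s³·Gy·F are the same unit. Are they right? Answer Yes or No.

Left side:
  F = C/V (capacitance = charge per voltage),
      = A·s/(kg·m²·s⁻³·A⁻¹) (substituting C and V),
      = kg⁻¹·m⁻²·s⁴·A².
  So F² = kg⁻²·m⁻⁴·s⁸·A⁴.
  Combining: F²·s = (kg⁻²·m⁻⁴·s⁸·A⁴) · s = kg⁻²·m⁻⁴·s⁹·A⁴.
Right side:
  H = kg·m²·s⁻²·A⁻².
  So H⁻¹ = kg⁻¹·m⁻²·s²·A².
  Gy = m²·s⁻².
  F = kg⁻¹·m⁻²·s⁴·A².
  Combining: H⁻¹·s³·Gy·F = (kg⁻¹·m⁻²·s²·A²) · s³ · (m²·s⁻²) · (kg⁻¹·m⁻²·s⁴·A²) = kg⁻²·m⁻²·s⁷·A⁴.
Left is kg⁻²·m⁻⁴·s⁹·A⁴; right is kg⁻²·m⁻²·s⁷·A⁴ — different.

No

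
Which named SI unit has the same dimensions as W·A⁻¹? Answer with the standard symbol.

W = J/s (power = energy per time),
    = kg·m²·s⁻³.
Combining: W·A⁻¹ = (kg·m²·s⁻³) · A⁻¹ = kg·m²·s⁻³·A⁻¹.
kg·m²·s⁻³·A⁻¹ is the base-SI form of the volt.

V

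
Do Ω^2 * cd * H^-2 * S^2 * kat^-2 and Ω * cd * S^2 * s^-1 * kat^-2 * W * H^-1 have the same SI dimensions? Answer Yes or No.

No

Left side:
  Ω = V/A (resistance = voltage per current),
      = kg·m²·s⁻³·A⁻².
  So Ω² = kg²·m⁴·s⁻⁶·A⁻⁴.
  H = Wb/A (inductance = flux per current),
      = kg·m²·s⁻²·A⁻².
  So H⁻² = kg⁻²·m⁻⁴·s⁴·A⁴.
  S = 1/Ω (conductance is reciprocal resistance),
      = kg⁻¹·m⁻²·s³·A².
  So S² = kg⁻²·m⁻⁴·s⁶·A⁴.
  kat = mol/s = s⁻¹·mol (catalytic activity).
  So kat⁻² = s²·mol⁻².
  Combining: Ω²·cd·H⁻²·S²·kat⁻² = (kg²·m⁴·s⁻⁶·A⁻⁴) · cd · (kg⁻²·m⁻⁴·s⁴·A⁴) · (kg⁻²·m⁻⁴·s⁶·A⁴) · (s²·mol⁻²) = kg⁻²·m⁻⁴·s⁶·A⁴·mol⁻²·cd.
Right side:
  Ω = V/A (resistance = voltage per current),
      = kg·m²·s⁻³·A⁻².
  S = 1/Ω (conductance is reciprocal resistance),
      = kg⁻¹·m⁻²·s³·A².
  So S² = kg⁻²·m⁻⁴·s⁶·A⁴.
  kat = mol/s = s⁻¹·mol (catalytic activity).
  So kat⁻² = s²·mol⁻².
  W = J/s (power = energy per time),
      = kg·m²·s⁻³.
  H = Wb/A (inductance = flux per current),
      = kg·m²·s⁻²·A⁻².
  So H⁻¹ = kg⁻¹·m⁻²·s²·A².
  Combining: Ω·cd·S²·s⁻¹·kat⁻²·W·H⁻¹ = (kg·m²·s⁻³·A⁻²) · cd · (kg⁻²·m⁻⁴·s⁶·A⁴) · s⁻¹ · (s²·mol⁻²) · (kg·m²·s⁻³) · (kg⁻¹·m⁻²·s²·A²) = kg⁻¹·m⁻²·s³·A⁴·mol⁻²·cd.
Left is kg⁻²·m⁻⁴·s⁶·A⁴·mol⁻²·cd; right is kg⁻¹·m⁻²·s³·A⁴·mol⁻²·cd — different.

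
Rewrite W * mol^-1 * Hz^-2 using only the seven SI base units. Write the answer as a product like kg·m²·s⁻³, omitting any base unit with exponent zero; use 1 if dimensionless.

W = kg·m²·s⁻³.
Hz = s⁻¹.
So Hz⁻² = s².
Combining: W·mol⁻¹·Hz⁻² = (kg·m²·s⁻³) · mol⁻¹ · s² = kg·m²·s⁻¹·mol⁻¹.

kg·m²·s⁻¹·mol⁻¹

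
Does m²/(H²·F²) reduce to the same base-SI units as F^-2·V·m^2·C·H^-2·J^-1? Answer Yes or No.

Left side:
  H = Wb/A (inductance = flux per current),
      = kg·m²·s⁻²·A⁻².
  So H⁻² = kg⁻²·m⁻⁴·s⁴·A⁴.
  F = C/V (capacitance = charge per voltage),
      = A·s/(kg·m²·s⁻³·A⁻¹) (substituting C and V),
      = kg⁻¹·m⁻²·s⁴·A².
  So F⁻² = kg²·m⁴·s⁻⁸·A⁻⁴.
  Combining: H⁻²·F⁻²·m² = (kg⁻²·m⁻⁴·s⁴·A⁴) · (kg²·m⁴·s⁻⁸·A⁻⁴) · m² = m²·s⁻⁴.
Right side:
  F = C/V (capacitance = charge per voltage),
      = A·s/(kg·m²·s⁻³·A⁻¹) (substituting C and V),
      = kg⁻¹·m⁻²·s⁴·A².
  So F⁻² = kg²·m⁴·s⁻⁸·A⁻⁴.
  V = W/A (potential = power per current),
      = kg·m²·s⁻³·A⁻¹.
  C = A·s = s·A (charge = current × time).
  H = Wb/A (inductance = flux per current),
      = kg·m²·s⁻²·A⁻².
  So H⁻² = kg⁻²·m⁻⁴·s⁴·A⁴.
  J = N·m (work = force × distance),
      = kg·m²·s⁻².
  So J⁻¹ = kg⁻¹·m⁻²·s².
  Combining: F⁻²·V·m²·C·H⁻²·J⁻¹ = (kg²·m⁴·s⁻⁸·A⁻⁴) · (kg·m²·s⁻³·A⁻¹) · m² · (s·A) · (kg⁻²·m⁻⁴·s⁴·A⁴) · (kg⁻¹·m⁻²·s²) = m²·s⁻⁴.
Both reduce to m²·s⁻⁴.

Yes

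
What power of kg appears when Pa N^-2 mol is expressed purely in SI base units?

Pa = N/m² (pressure = force per area),
    = kg·m⁻¹·s⁻².
N = kg·m/s² = kg·m·s⁻² (force = mass × acceleration).
So N⁻² = kg⁻²·m⁻²·s⁴.
Combining: Pa·N⁻²·mol = (kg·m⁻¹·s⁻²) · (kg⁻²·m⁻²·s⁴) · mol = kg⁻¹·m⁻³·s²·mol.
The exponent of kg is -1.

-1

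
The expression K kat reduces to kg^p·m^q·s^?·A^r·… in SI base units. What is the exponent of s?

kat = mol/s = s⁻¹·mol (catalytic activity).
Combining: K·kat = K · (s⁻¹·mol) = s⁻¹·K·mol.
The exponent of s is -1.

-1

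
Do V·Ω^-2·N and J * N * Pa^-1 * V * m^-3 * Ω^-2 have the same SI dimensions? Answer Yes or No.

Left side:
  V = kg·m²·s⁻³·A⁻¹.
  Ω = kg·m²·s⁻³·A⁻².
  So Ω⁻² = kg⁻²·m⁻⁴·s⁶·A⁴.
  N = kg·m·s⁻².
  Combining: V·Ω⁻²·N = (kg·m²·s⁻³·A⁻¹) · (kg⁻²·m⁻⁴·s⁶·A⁴) · (kg·m·s⁻²) = m⁻¹·s·A³.
Right side:
  J = kg·m²·s⁻².
  N = kg·m·s⁻².
  Pa = kg·m⁻¹·s⁻².
  So Pa⁻¹ = kg⁻¹·m·s².
  V = kg·m²·s⁻³·A⁻¹.
  Ω = kg·m²·s⁻³·A⁻².
  So Ω⁻² = kg⁻²·m⁻⁴·s⁶·A⁴.
  Combining: J·N·Pa⁻¹·V·m⁻³·Ω⁻² = (kg·m²·s⁻²) · (kg·m·s⁻²) · (kg⁻¹·m·s²) · (kg·m²·s⁻³·A⁻¹) · m⁻³ · (kg⁻²·m⁻⁴·s⁶·A⁴) = m⁻¹·s·A³.
Both reduce to m⁻¹·s·A³.

Yes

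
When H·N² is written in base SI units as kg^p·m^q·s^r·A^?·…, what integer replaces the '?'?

H = Wb/A (inductance = flux per current),
    = kg·m²·s⁻²·A⁻².
N = kg·m/s² = kg·m·s⁻² (force = mass × acceleration).
So N² = kg²·m²·s⁻⁴.
Combining: H·N² = (kg·m²·s⁻²·A⁻²) · (kg²·m²·s⁻⁴) = kg³·m⁴·s⁻⁶·A⁻².
The exponent of A is -2.

-2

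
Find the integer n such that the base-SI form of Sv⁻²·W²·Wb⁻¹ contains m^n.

Sv = J/kg (equivalent dose = energy per mass),
    = m²·s⁻².
So Sv⁻² = m⁻⁴·s⁴.
W = J/s (power = energy per time),
    = kg·m²·s⁻³.
So W² = kg²·m⁴·s⁻⁶.
Wb = V·s (flux: a volt is a weber per second),
    = kg·m²·s⁻²·A⁻¹.
So Wb⁻¹ = kg⁻¹·m⁻²·s²·A.
Combining: Sv⁻²·W²·Wb⁻¹ = (m⁻⁴·s⁴) · (kg²·m⁴·s⁻⁶) · (kg⁻¹·m⁻²·s²·A) = kg·m⁻²·A.
The exponent of m is -2.

-2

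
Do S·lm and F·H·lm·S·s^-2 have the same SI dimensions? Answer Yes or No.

Yes

Left side:
  S = 1/Ω (conductance is reciprocal resistance),
      = kg⁻¹·m⁻²·s³·A².
  lm = cd·sr = cd (luminous flux; sr is dimensionless).
  Combining: S·lm = (kg⁻¹·m⁻²·s³·A²) · cd = kg⁻¹·m⁻²·s³·A²·cd.
Right side:
  F = C/V (capacitance = charge per voltage),
      = A·s/(kg·m²·s⁻³·A⁻¹) (substituting C and V),
      = kg⁻¹·m⁻²·s⁴·A².
  H = Wb/A (inductance = flux per current),
      = kg·m²·s⁻²·A⁻².
  lm = cd·sr = cd (luminous flux; sr is dimensionless).
  S = 1/Ω (conductance is reciprocal resistance),
      = kg⁻¹·m⁻²·s³·A².
  Combining: F·H·lm·S·s⁻² = (kg⁻¹·m⁻²·s⁴·A²) · (kg·m²·s⁻²·A⁻²) · cd · (kg⁻¹·m⁻²·s³·A²) · s⁻² = kg⁻¹·m⁻²·s³·A²·cd.
Both reduce to kg⁻¹·m⁻²·s³·A²·cd.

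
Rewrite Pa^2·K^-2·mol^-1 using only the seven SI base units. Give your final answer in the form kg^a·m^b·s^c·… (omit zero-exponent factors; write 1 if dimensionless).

kg²·m⁻²·s⁻⁴·K⁻²·mol⁻¹

Pa = kg·m⁻¹·s⁻².
So Pa² = kg²·m⁻²·s⁻⁴.
Combining: Pa²·K⁻²·mol⁻¹ = (kg²·m⁻²·s⁻⁴) · K⁻² · mol⁻¹ = kg²·m⁻²·s⁻⁴·K⁻²·mol⁻¹.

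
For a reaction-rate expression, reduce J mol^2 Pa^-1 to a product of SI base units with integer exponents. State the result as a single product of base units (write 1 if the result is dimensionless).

J = N·m (work = force × distance),
    = kg·m²·s⁻².
Pa = N/m² (pressure = force per area),
    = kg·m⁻¹·s⁻².
So Pa⁻¹ = kg⁻¹·m·s².
Combining: J·mol²·Pa⁻¹ = (kg·m²·s⁻²) · mol² · (kg⁻¹·m·s²) = m³·mol².

m³·mol²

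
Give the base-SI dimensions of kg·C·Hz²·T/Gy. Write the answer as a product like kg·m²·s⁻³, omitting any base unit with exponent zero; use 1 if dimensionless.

kg²·m⁻²·s⁻¹

C = A·s = s·A (charge = current × time).
Hz = 1/s = s⁻¹ (frequency is cycles per second).
So Hz² = s⁻².
T = Wb/m² (flux density = flux per area),
    = kg·s⁻²·A⁻¹.
Gy = J/kg (absorbed dose = energy per mass),
    = m²·s⁻².
So Gy⁻¹ = m⁻²·s².
Combining: kg·C·Hz²·T·Gy⁻¹ = kg · (s·A) · s⁻² · (kg·s⁻²·A⁻¹) · (m⁻²·s²) = kg²·m⁻²·s⁻¹.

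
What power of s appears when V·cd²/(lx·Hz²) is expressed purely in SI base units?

-1

V = W/A (potential = power per current),
    = kg·m²·s⁻³·A⁻¹.
lx = lm/m² (illuminance = luminous flux per area),
    = m⁻²·cd.
So lx⁻¹ = m²·cd⁻¹.
Hz = 1/s = s⁻¹ (frequency is cycles per second).
So Hz⁻² = s².
Combining: V·lx⁻¹·Hz⁻²·cd² = (kg·m²·s⁻³·A⁻¹) · (m²·cd⁻¹) · s² · cd² = kg·m⁴·s⁻¹·A⁻¹·cd.
The exponent of s is -1.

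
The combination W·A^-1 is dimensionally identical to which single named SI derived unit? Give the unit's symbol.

W = kg·m²·s⁻³.
Combining: W·A⁻¹ = (kg·m²·s⁻³) · A⁻¹ = kg·m²·s⁻³·A⁻¹.
kg·m²·s⁻³·A⁻¹ is the base-SI form of the volt.

V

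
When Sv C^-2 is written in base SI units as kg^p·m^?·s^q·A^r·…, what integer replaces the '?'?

2

Sv = J/kg (equivalent dose = energy per mass),
    = m²·s⁻².
C = A·s = s·A (charge = current × time).
So C⁻² = s⁻²·A⁻².
Combining: Sv·C⁻² = (m²·s⁻²) · (s⁻²·A⁻²) = m²·s⁻⁴·A⁻².
The exponent of m is 2.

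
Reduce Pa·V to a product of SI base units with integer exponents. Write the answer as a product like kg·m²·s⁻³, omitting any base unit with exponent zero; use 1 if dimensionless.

Pa = N/m² (pressure = force per area),
    = kg·m⁻¹·s⁻².
V = W/A (potential = power per current),
    = kg·m²·s⁻³·A⁻¹.
Combining: Pa·V = (kg·m⁻¹·s⁻²) · (kg·m²·s⁻³·A⁻¹) = kg²·m·s⁻⁵·A⁻¹.

kg²·m·s⁻⁵·A⁻¹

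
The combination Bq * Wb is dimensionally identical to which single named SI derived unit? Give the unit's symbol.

Bq = 1/s = s⁻¹ (activity is decays per second).
Wb = V·s (flux: a volt is a weber per second),
    = kg·m²·s⁻²·A⁻¹.
Combining: Bq·Wb = s⁻¹ · (kg·m²·s⁻²·A⁻¹) = kg·m²·s⁻³·A⁻¹.
kg·m²·s⁻³·A⁻¹ is the base-SI form of the volt.

V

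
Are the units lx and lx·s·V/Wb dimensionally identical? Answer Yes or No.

Left side:
  lx = m⁻²·cd.
Right side:
  Wb = V·s (flux: a volt is a weber per second),
      = kg·m²·s⁻²·A⁻¹.
  So Wb⁻¹ = kg⁻¹·m⁻²·s²·A.
  lx = lm/m² (illuminance = luminous flux per area),
      = m⁻²·cd.
  V = W/A (potential = power per current),
      = kg·m²·s⁻³·A⁻¹.
  Combining: Wb⁻¹·lx·s·V = (kg⁻¹·m⁻²·s²·A) · (m⁻²·cd) · s · (kg·m²·s⁻³·A⁻¹) = m⁻²·cd.
Both reduce to m⁻²·cd.

Yes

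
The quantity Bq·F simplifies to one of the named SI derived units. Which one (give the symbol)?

S

Bq = 1/s = s⁻¹ (activity is decays per second).
F = C/V (capacitance = charge per voltage),
    = A·s/(kg·m²·s⁻³·A⁻¹) (substituting C and V),
    = kg⁻¹·m⁻²·s⁴·A².
Combining: Bq·F = s⁻¹ · (kg⁻¹·m⁻²·s⁴·A²) = kg⁻¹·m⁻²·s³·A².
kg⁻¹·m⁻²·s³·A² is the base-SI form of the siemens.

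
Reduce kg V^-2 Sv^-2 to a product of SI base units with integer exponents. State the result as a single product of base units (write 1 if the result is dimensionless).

kg⁻¹·m⁻⁸·s¹⁰·A²

V = W/A (potential = power per current),
    = kg·m²·s⁻³·A⁻¹.
So V⁻² = kg⁻²·m⁻⁴·s⁶·A².
Sv = J/kg (equivalent dose = energy per mass),
    = m²·s⁻².
So Sv⁻² = m⁻⁴·s⁴.
Combining: kg·V⁻²·Sv⁻² = kg · (kg⁻²·m⁻⁴·s⁶·A²) · (m⁻⁴·s⁴) = kg⁻¹·m⁻⁸·s¹⁰·A².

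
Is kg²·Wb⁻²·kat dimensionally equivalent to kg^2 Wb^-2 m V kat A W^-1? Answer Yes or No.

Left side:
  Wb = V·s (flux: a volt is a weber per second),
      = kg·m²·s⁻²·A⁻¹.
  So Wb⁻² = kg⁻²·m⁻⁴·s⁴·A².
  kat = mol/s = s⁻¹·mol (catalytic activity).
  Combining: kg²·Wb⁻²·kat = kg² · (kg⁻²·m⁻⁴·s⁴·A²) · (s⁻¹·mol) = m⁻⁴·s³·A²·mol.
Right side:
  Wb = kg·m²·s⁻²·A⁻¹.
  So Wb⁻² = kg⁻²·m⁻⁴·s⁴·A².
  V = kg·m²·s⁻³·A⁻¹.
  kat = s⁻¹·mol.
  W = kg·m²·s⁻³.
  So W⁻¹ = kg⁻¹·m⁻²·s³.
  Combining: kg²·Wb⁻²·m·V·kat·A·W⁻¹ = kg² · (kg⁻²·m⁻⁴·s⁴·A²) · m · (kg·m²·s⁻³·A⁻¹) · (s⁻¹·mol) · A · (kg⁻¹·m⁻²·s³) = m⁻³·s³·A²·mol.
Left is m⁻⁴·s³·A²·mol; right is m⁻³·s³·A²·mol — different.

No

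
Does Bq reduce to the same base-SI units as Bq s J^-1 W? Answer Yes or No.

Left side:
  Bq = 1/s = s⁻¹ (activity is decays per second).
Right side:
  Bq = 1/s = s⁻¹ (activity is decays per second).
  J = N·m (work = force × distance),
      = kg·m²·s⁻².
  So J⁻¹ = kg⁻¹·m⁻²·s².
  W = J/s (power = energy per time),
      = kg·m²·s⁻³.
  Combining: Bq·s·J⁻¹·W = s⁻¹ · s · (kg⁻¹·m⁻²·s²) · (kg·m²·s⁻³) = s⁻¹.
Both reduce to s⁻¹.

Yes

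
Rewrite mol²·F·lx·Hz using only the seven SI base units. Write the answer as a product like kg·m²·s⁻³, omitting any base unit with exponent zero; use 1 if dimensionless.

kg⁻¹·m⁻⁴·s³·A²·mol²·cd

F = kg⁻¹·m⁻²·s⁴·A².
lx = m⁻²·cd.
Hz = s⁻¹.
Combining: mol²·F·lx·Hz = mol² · (kg⁻¹·m⁻²·s⁴·A²) · (m⁻²·cd) · s⁻¹ = kg⁻¹·m⁻⁴·s³·A²·mol²·cd.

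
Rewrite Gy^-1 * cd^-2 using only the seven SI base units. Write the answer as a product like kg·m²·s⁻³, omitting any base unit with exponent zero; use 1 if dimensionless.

m⁻²·s²·cd⁻²

Gy = m²·s⁻².
So Gy⁻¹ = m⁻²·s².
Combining: Gy⁻¹·cd⁻² = (m⁻²·s²) · cd⁻² = m⁻²·s²·cd⁻².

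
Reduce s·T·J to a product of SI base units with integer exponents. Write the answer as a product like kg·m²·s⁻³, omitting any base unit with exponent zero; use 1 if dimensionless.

T = kg·s⁻²·A⁻¹.
J = kg·m²·s⁻².
Combining: s·T·J = s · (kg·s⁻²·A⁻¹) · (kg·m²·s⁻²) = kg²·m²·s⁻³·A⁻¹.

kg²·m²·s⁻³·A⁻¹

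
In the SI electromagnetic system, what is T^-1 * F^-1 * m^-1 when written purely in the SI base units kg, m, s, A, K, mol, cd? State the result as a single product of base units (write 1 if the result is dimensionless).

m·s⁻²·A⁻¹

T = kg·s⁻²·A⁻¹.
So T⁻¹ = kg⁻¹·s²·A.
F = kg⁻¹·m⁻²·s⁴·A².
So F⁻¹ = kg·m²·s⁻⁴·A⁻².
Combining: T⁻¹·F⁻¹·m⁻¹ = (kg⁻¹·s²·A) · (kg·m²·s⁻⁴·A⁻²) · m⁻¹ = m·s⁻²·A⁻¹.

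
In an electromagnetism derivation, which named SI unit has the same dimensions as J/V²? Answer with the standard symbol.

J = N·m (work = force × distance),
    = kg·m²·s⁻².
V = W/A (potential = power per current),
    = kg·m²·s⁻³·A⁻¹.
So V⁻² = kg⁻²·m⁻⁴·s⁶·A².
Combining: J·V⁻² = (kg·m²·s⁻²) · (kg⁻²·m⁻⁴·s⁶·A²) = kg⁻¹·m⁻²·s⁴·A².
kg⁻¹·m⁻²·s⁴·A² is the base-SI form of the farad.

F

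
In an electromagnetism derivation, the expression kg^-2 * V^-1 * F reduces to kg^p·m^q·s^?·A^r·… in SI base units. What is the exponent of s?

V = kg·m²·s⁻³·A⁻¹.
So V⁻¹ = kg⁻¹·m⁻²·s³·A.
F = kg⁻¹·m⁻²·s⁴·A².
Combining: kg⁻²·V⁻¹·F = kg⁻² · (kg⁻¹·m⁻²·s³·A) · (kg⁻¹·m⁻²·s⁴·A²) = kg⁻⁴·m⁻⁴·s⁷·A³.
The exponent of s is 7.

7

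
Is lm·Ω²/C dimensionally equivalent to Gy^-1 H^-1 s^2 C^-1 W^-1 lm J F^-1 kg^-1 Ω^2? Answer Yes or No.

No

Left side:
  lm = cd·sr = cd (luminous flux; sr is dimensionless).
  C = A·s = s·A (charge = current × time).
  So C⁻¹ = s⁻¹·A⁻¹.
  Ω = V/A (resistance = voltage per current),
      = kg·m²·s⁻³·A⁻².
  So Ω² = kg²·m⁴·s⁻⁶·A⁻⁴.
  Combining: lm·C⁻¹·Ω² = cd · (s⁻¹·A⁻¹) · (kg²·m⁴·s⁻⁶·A⁻⁴) = kg²·m⁴·s⁻⁷·A⁻⁵·cd.
Right side:
  Gy = m²·s⁻².
  So Gy⁻¹ = m⁻²·s².
  H = kg·m²·s⁻²·A⁻².
  So H⁻¹ = kg⁻¹·m⁻²·s²·A².
  C = s·A.
  So C⁻¹ = s⁻¹·A⁻¹.
  W = kg·m²·s⁻³.
  So W⁻¹ = kg⁻¹·m⁻²·s³.
  lm = cd.
  J = kg·m²·s⁻².
  F = kg⁻¹·m⁻²·s⁴·A².
  So F⁻¹ = kg·m²·s⁻⁴·A⁻².
  Ω = kg·m²·s⁻³·A⁻².
  So Ω² = kg²·m⁴·s⁻⁶·A⁻⁴.
  Combining: Gy⁻¹·H⁻¹·s²·C⁻¹·W⁻¹·lm·J·F⁻¹·kg⁻¹·Ω² = (m⁻²·s²) · (kg⁻¹·m⁻²·s²·A²) · s² · (s⁻¹·A⁻¹) · (kg⁻¹·m⁻²·s³) · cd · (kg·m²·s⁻²) · (kg·m²·s⁻⁴·A⁻²) · kg⁻¹ · (kg²·m⁴·s⁻⁶·A⁻⁴) = kg·m²·s⁻⁴·A⁻⁵·cd.
Left is kg²·m⁴·s⁻⁷·A⁻⁵·cd; right is kg·m²·s⁻⁴·A⁻⁵·cd — different.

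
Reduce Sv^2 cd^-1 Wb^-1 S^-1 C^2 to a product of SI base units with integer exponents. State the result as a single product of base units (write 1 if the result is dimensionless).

m⁴·s⁻³·A·cd⁻¹

Sv = J/kg (equivalent dose = energy per mass),
    = m²·s⁻².
So Sv² = m⁴·s⁻⁴.
Wb = V·s (flux: a volt is a weber per second),
    = kg·m²·s⁻²·A⁻¹.
So Wb⁻¹ = kg⁻¹·m⁻²·s²·A.
S = 1/Ω (conductance is reciprocal resistance),
    = kg⁻¹·m⁻²·s³·A².
So S⁻¹ = kg·m²·s⁻³·A⁻².
C = A·s = s·A (charge = current × time).
So C² = s²·A².
Combining: Sv²·cd⁻¹·Wb⁻¹·S⁻¹·C² = (m⁴·s⁻⁴) · cd⁻¹ · (kg⁻¹·m⁻²·s²·A) · (kg·m²·s⁻³·A⁻²) · (s²·A²) = m⁴·s⁻³·A·cd⁻¹.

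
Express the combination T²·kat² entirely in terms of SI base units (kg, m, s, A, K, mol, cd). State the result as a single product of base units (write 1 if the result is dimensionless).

kg²·s⁻⁶·A⁻²·mol²

T = Wb/m² (flux density = flux per area),
    = kg·s⁻²·A⁻¹.
So T² = kg²·s⁻⁴·A⁻².
kat = mol/s = s⁻¹·mol (catalytic activity).
So kat² = s⁻²·mol².
Combining: T²·kat² = (kg²·s⁻⁴·A⁻²) · (s⁻²·mol²) = kg²·s⁻⁶·A⁻²·mol².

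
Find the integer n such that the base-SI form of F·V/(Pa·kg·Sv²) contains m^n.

Pa = N/m² (pressure = force per area),
    = kg·m⁻¹·s⁻².
So Pa⁻¹ = kg⁻¹·m·s².
F = C/V (capacitance = charge per voltage),
    = A·s/(kg·m²·s⁻³·A⁻¹) (substituting C and V),
    = kg⁻¹·m⁻²·s⁴·A².
V = W/A (potential = power per current),
    = kg·m²·s⁻³·A⁻¹.
Sv = J/kg (equivalent dose = energy per mass),
    = m²·s⁻².
So Sv⁻² = m⁻⁴·s⁴.
Combining: Pa⁻¹·F·kg⁻¹·V·Sv⁻² = (kg⁻¹·m·s²) · (kg⁻¹·m⁻²·s⁴·A²) · kg⁻¹ · (kg·m²·s⁻³·A⁻¹) · (m⁻⁴·s⁴) = kg⁻²·m⁻³·s⁷·A.
The exponent of m is -3.

-3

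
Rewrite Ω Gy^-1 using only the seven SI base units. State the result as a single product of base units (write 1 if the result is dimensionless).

Ω = kg·m²·s⁻³·A⁻².
Gy = m²·s⁻².
So Gy⁻¹ = m⁻²·s².
Combining: Ω·Gy⁻¹ = (kg·m²·s⁻³·A⁻²) · (m⁻²·s²) = kg·s⁻¹·A⁻².

kg·s⁻¹·A⁻²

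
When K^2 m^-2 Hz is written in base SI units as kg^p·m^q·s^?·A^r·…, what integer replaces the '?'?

Hz = 1/s = s⁻¹ (frequency is cycles per second).
Combining: K²·m⁻²·Hz = K² · m⁻² · s⁻¹ = m⁻²·s⁻¹·K².
The exponent of s is -1.

-1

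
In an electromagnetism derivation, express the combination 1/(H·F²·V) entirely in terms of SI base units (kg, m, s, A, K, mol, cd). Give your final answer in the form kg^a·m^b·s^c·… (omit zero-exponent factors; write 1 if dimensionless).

H = Wb/A (inductance = flux per current),
    = kg·m²·s⁻²·A⁻².
So H⁻¹ = kg⁻¹·m⁻²·s²·A².
F = C/V (capacitance = charge per voltage),
    = A·s/(kg·m²·s⁻³·A⁻¹) (substituting C and V),
    = kg⁻¹·m⁻²·s⁴·A².
So F⁻² = kg²·m⁴·s⁻⁸·A⁻⁴.
V = W/A (potential = power per current),
    = kg·m²·s⁻³·A⁻¹.
So V⁻¹ = kg⁻¹·m⁻²·s³·A.
Combining: H⁻¹·F⁻²·V⁻¹ = (kg⁻¹·m⁻²·s²·A²) · (kg²·m⁴·s⁻⁸·A⁻⁴) · (kg⁻¹·m⁻²·s³·A) = s⁻³·A⁻¹.

s⁻³·A⁻¹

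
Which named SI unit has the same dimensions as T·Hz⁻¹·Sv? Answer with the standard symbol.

T = Wb/m² (flux density = flux per area),
    = kg·s⁻²·A⁻¹.
Hz = 1/s = s⁻¹ (frequency is cycles per second).
So Hz⁻¹ = s.
Sv = J/kg (equivalent dose = energy per mass),
    = m²·s⁻².
Combining: T·Hz⁻¹·Sv = (kg·s⁻²·A⁻¹) · s · (m²·s⁻²) = kg·m²·s⁻³·A⁻¹.
kg·m²·s⁻³·A⁻¹ is the base-SI form of the volt.

V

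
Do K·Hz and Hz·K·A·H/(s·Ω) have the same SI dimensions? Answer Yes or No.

No

Left side:
  Hz = 1/s = s⁻¹ (frequency is cycles per second).
  Combining: K·Hz = K · s⁻¹ = s⁻¹·K.
Right side:
  Hz = 1/s = s⁻¹ (frequency is cycles per second).
  Ω = V/A (resistance = voltage per current),
      = kg·m²·s⁻³·A⁻².
  So Ω⁻¹ = kg⁻¹·m⁻²·s³·A².
  H = Wb/A (inductance = flux per current),
      = kg·m²·s⁻²·A⁻².
  Combining: Hz·s⁻¹·K·A·Ω⁻¹·H = s⁻¹ · s⁻¹ · K · A · (kg⁻¹·m⁻²·s³·A²) · (kg·m²·s⁻²·A⁻²) = s⁻¹·A·K.
Left is s⁻¹·K; right is s⁻¹·A·K — different.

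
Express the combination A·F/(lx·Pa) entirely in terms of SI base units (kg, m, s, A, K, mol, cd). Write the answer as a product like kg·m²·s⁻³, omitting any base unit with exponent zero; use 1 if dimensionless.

lx = lm/m² (illuminance = luminous flux per area),
    = m⁻²·cd.
So lx⁻¹ = m²·cd⁻¹.
F = C/V (capacitance = charge per voltage),
    = A·s/(kg·m²·s⁻³·A⁻¹) (substituting C and V),
    = kg⁻¹·m⁻²·s⁴·A².
Pa = N/m² (pressure = force per area),
    = kg·m⁻¹·s⁻².
So Pa⁻¹ = kg⁻¹·m·s².
Combining: A·lx⁻¹·F·Pa⁻¹ = A · (m²·cd⁻¹) · (kg⁻¹·m⁻²·s⁴·A²) · (kg⁻¹·m·s²) = kg⁻²·m·s⁶·A³·cd⁻¹.

kg⁻²·m·s⁶·A³·cd⁻¹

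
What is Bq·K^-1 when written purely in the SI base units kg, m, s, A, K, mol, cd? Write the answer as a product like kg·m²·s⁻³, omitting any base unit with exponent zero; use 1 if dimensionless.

s⁻¹·K⁻¹

Bq = s⁻¹.
Combining: Bq·K⁻¹ = s⁻¹ · K⁻¹ = s⁻¹·K⁻¹.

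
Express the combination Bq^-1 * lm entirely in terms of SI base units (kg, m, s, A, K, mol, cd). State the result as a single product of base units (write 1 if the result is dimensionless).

s·cd

Bq = 1/s = s⁻¹ (activity is decays per second).
So Bq⁻¹ = s.
lm = cd·sr = cd (luminous flux; sr is dimensionless).
Combining: Bq⁻¹·lm = s · cd = s·cd.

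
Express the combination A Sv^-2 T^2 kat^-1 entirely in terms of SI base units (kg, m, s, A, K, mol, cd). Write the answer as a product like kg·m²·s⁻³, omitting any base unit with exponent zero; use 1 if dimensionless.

kg²·m⁻⁴·s·A⁻¹·mol⁻¹

Sv = J/kg (equivalent dose = energy per mass),
    = m²·s⁻².
So Sv⁻² = m⁻⁴·s⁴.
T = Wb/m² (flux density = flux per area),
    = kg·s⁻²·A⁻¹.
So T² = kg²·s⁻⁴·A⁻².
kat = mol/s = s⁻¹·mol (catalytic activity).
So kat⁻¹ = s·mol⁻¹.
Combining: A·Sv⁻²·T²·kat⁻¹ = A · (m⁻⁴·s⁴) · (kg²·s⁻⁴·A⁻²) · (s·mol⁻¹) = kg²·m⁻⁴·s·A⁻¹·mol⁻¹.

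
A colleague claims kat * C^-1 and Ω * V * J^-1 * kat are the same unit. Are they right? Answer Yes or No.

No

Left side:
  kat = mol/s = s⁻¹·mol (catalytic activity).
  C = A·s = s·A (charge = current × time).
  So C⁻¹ = s⁻¹·A⁻¹.
  Combining: kat·C⁻¹ = (s⁻¹·mol) · (s⁻¹·A⁻¹) = s⁻²·A⁻¹·mol.
Right side:
  Ω = V/A (resistance = voltage per current),
      = kg·m²·s⁻³·A⁻².
  V = W/A (potential = power per current),
      = kg·m²·s⁻³·A⁻¹.
  J = N·m (work = force × distance),
      = kg·m²·s⁻².
  So J⁻¹ = kg⁻¹·m⁻²·s².
  kat = mol/s = s⁻¹·mol (catalytic activity).
  Combining: Ω·V·J⁻¹·kat = (kg·m²·s⁻³·A⁻²) · (kg·m²·s⁻³·A⁻¹) · (kg⁻¹·m⁻²·s²) · (s⁻¹·mol) = kg·m²·s⁻⁵·A⁻³·mol.
Left is s⁻²·A⁻¹·mol; right is kg·m²·s⁻⁵·A⁻³·mol — different.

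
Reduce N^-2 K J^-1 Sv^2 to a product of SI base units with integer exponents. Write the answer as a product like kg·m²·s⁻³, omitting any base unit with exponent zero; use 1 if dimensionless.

kg⁻³·s²·K

N = kg·m·s⁻².
So N⁻² = kg⁻²·m⁻²·s⁴.
J = kg·m²·s⁻².
So J⁻¹ = kg⁻¹·m⁻²·s².
Sv = m²·s⁻².
So Sv² = m⁴·s⁻⁴.
Combining: N⁻²·K·J⁻¹·Sv² = (kg⁻²·m⁻²·s⁴) · K · (kg⁻¹·m⁻²·s²) · (m⁴·s⁻⁴) = kg⁻³·s²·K.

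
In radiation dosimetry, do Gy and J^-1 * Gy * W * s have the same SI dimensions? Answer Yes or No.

Left side:
  Gy = m²·s⁻².
Right side:
  J = kg·m²·s⁻².
  So J⁻¹ = kg⁻¹·m⁻²·s².
  Gy = m²·s⁻².
  W = kg·m²·s⁻³.
  Combining: J⁻¹·Gy·W·s = (kg⁻¹·m⁻²·s²) · (m²·s⁻²) · (kg·m²·s⁻³) · s = m²·s⁻².
Both reduce to m²·s⁻².

Yes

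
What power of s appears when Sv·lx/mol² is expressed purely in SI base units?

-2

Sv = J/kg (equivalent dose = energy per mass),
    = m²·s⁻².
lx = lm/m² (illuminance = luminous flux per area),
    = m⁻²·cd.
Combining: Sv·mol⁻²·lx = (m²·s⁻²) · mol⁻² · (m⁻²·cd) = s⁻²·mol⁻²·cd.
The exponent of s is -2.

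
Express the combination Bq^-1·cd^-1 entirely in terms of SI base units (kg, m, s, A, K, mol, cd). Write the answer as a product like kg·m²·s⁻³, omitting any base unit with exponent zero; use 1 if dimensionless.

s·cd⁻¹

Bq = s⁻¹.
So Bq⁻¹ = s.
Combining: Bq⁻¹·cd⁻¹ = s · cd⁻¹ = s·cd⁻¹.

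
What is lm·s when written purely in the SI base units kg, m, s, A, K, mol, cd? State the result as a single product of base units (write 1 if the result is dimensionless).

s·cd

lm = cd.
Combining: lm·s = cd · s = s·cd.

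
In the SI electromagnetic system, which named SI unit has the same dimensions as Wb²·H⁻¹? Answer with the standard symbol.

J

Wb = V·s (flux: a volt is a weber per second),
    = kg·m²·s⁻²·A⁻¹.
So Wb² = kg²·m⁴·s⁻⁴·A⁻².
H = Wb/A (inductance = flux per current),
    = kg·m²·s⁻²·A⁻².
So H⁻¹ = kg⁻¹·m⁻²·s²·A².
Combining: Wb²·H⁻¹ = (kg²·m⁴·s⁻⁴·A⁻²) · (kg⁻¹·m⁻²·s²·A²) = kg·m²·s⁻².
kg·m²·s⁻² is the base-SI form of the joule.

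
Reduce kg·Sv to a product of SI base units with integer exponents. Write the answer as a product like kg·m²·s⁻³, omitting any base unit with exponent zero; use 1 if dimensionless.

kg·m²·s⁻²

Sv = J/kg (equivalent dose = energy per mass),
    = m²·s⁻².
Combining: kg·Sv = kg · (m²·s⁻²) = kg·m²·s⁻².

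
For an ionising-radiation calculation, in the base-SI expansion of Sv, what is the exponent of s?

-2

Sv = J/kg (equivalent dose = energy per mass),
    = m²·s⁻².
The exponent of s is -2.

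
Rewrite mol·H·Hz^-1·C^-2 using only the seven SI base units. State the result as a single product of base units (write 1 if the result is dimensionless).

kg·m²·s⁻³·A⁻⁴·mol

H = Wb/A (inductance = flux per current),
    = kg·m²·s⁻²·A⁻².
Hz = 1/s = s⁻¹ (frequency is cycles per second).
So Hz⁻¹ = s.
C = A·s = s·A (charge = current × time).
So C⁻² = s⁻²·A⁻².
Combining: mol·H·Hz⁻¹·C⁻² = mol · (kg·m²·s⁻²·A⁻²) · s · (s⁻²·A⁻²) = kg·m²·s⁻³·A⁻⁴·mol.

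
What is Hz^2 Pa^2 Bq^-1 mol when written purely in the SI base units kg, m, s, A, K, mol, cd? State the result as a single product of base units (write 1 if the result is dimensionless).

Hz = 1/s = s⁻¹ (frequency is cycles per second).
So Hz² = s⁻².
Pa = N/m² (pressure = force per area),
    = kg·m⁻¹·s⁻².
So Pa² = kg²·m⁻²·s⁻⁴.
Bq = 1/s = s⁻¹ (activity is decays per second).
So Bq⁻¹ = s.
Combining: Hz²·Pa²·Bq⁻¹·mol = s⁻² · (kg²·m⁻²·s⁻⁴) · s · mol = kg²·m⁻²·s⁻⁵·mol.

kg²·m⁻²·s⁻⁵·mol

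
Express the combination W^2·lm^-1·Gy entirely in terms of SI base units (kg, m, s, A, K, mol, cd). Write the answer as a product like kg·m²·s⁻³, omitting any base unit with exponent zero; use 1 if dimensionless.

kg²·m⁶·s⁻⁸·cd⁻¹

W = J/s (power = energy per time),
    = kg·m²·s⁻³.
So W² = kg²·m⁴·s⁻⁶.
lm = cd·sr = cd (luminous flux; sr is dimensionless).
So lm⁻¹ = cd⁻¹.
Gy = J/kg (absorbed dose = energy per mass),
    = m²·s⁻².
Combining: W²·lm⁻¹·Gy = (kg²·m⁴·s⁻⁶) · cd⁻¹ · (m²·s⁻²) = kg²·m⁶·s⁻⁸·cd⁻¹.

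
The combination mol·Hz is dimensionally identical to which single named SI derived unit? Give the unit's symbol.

Hz = s⁻¹.
Combining: mol·Hz = mol · s⁻¹ = s⁻¹·mol.
s⁻¹·mol is the base-SI form of the katal.

kat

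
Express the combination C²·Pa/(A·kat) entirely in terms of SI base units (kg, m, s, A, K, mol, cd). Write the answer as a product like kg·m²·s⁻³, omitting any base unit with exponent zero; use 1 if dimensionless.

C = A·s = s·A (charge = current × time).
So C² = s²·A².
Pa = N/m² (pressure = force per area),
    = kg·m⁻¹·s⁻².
kat = mol/s = s⁻¹·mol (catalytic activity).
So kat⁻¹ = s·mol⁻¹.
Combining: A⁻¹·C²·Pa·kat⁻¹ = A⁻¹ · (s²·A²) · (kg·m⁻¹·s⁻²) · (s·mol⁻¹) = kg·m⁻¹·s·A·mol⁻¹.

kg·m⁻¹·s·A·mol⁻¹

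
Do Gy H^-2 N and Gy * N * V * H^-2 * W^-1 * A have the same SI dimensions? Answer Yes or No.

Yes

Left side:
  Gy = m²·s⁻².
  H = kg·m²·s⁻²·A⁻².
  So H⁻² = kg⁻²·m⁻⁴·s⁴·A⁴.
  N = kg·m·s⁻².
  Combining: Gy·H⁻²·N = (m²·s⁻²) · (kg⁻²·m⁻⁴·s⁴·A⁴) · (kg·m·s⁻²) = kg⁻¹·m⁻¹·A⁴.
Right side:
  Gy = J/kg (absorbed dose = energy per mass),
      = m²·s⁻².
  N = kg·m/s² = kg·m·s⁻² (force = mass × acceleration).
  V = W/A (potential = power per current),
      = kg·m²·s⁻³·A⁻¹.
  H = Wb/A (inductance = flux per current),
      = kg·m²·s⁻²·A⁻².
  So H⁻² = kg⁻²·m⁻⁴·s⁴·A⁴.
  W = J/s (power = energy per time),
      = kg·m²·s⁻³.
  So W⁻¹ = kg⁻¹·m⁻²·s³.
  Combining: Gy·N·V·H⁻²·W⁻¹·A = (m²·s⁻²) · (kg·m·s⁻²) · (kg·m²·s⁻³·A⁻¹) · (kg⁻²·m⁻⁴·s⁴·A⁴) · (kg⁻¹·m⁻²·s³) · A = kg⁻¹·m⁻¹·A⁴.
Both reduce to kg⁻¹·m⁻¹·A⁴.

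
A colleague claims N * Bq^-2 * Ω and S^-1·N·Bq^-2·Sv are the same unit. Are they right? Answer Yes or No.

No

Left side:
  N = kg·m/s² = kg·m·s⁻² (force = mass × acceleration).
  Bq = 1/s = s⁻¹ (activity is decays per second).
  So Bq⁻² = s².
  Ω = V/A (resistance = voltage per current),
      = kg·m²·s⁻³·A⁻².
  Combining: N·Bq⁻²·Ω = (kg·m·s⁻²) · s² · (kg·m²·s⁻³·A⁻²) = kg²·m³·s⁻³·A⁻².
Right side:
  S = 1/Ω (conductance is reciprocal resistance),
      = kg⁻¹·m⁻²·s³·A².
  So S⁻¹ = kg·m²·s⁻³·A⁻².
  N = kg·m/s² = kg·m·s⁻² (force = mass × acceleration).
  Bq = 1/s = s⁻¹ (activity is decays per second).
  So Bq⁻² = s².
  Sv = J/kg (equivalent dose = energy per mass),
      = m²·s⁻².
  Combining: S⁻¹·N·Bq⁻²·Sv = (kg·m²·s⁻³·A⁻²) · (kg·m·s⁻²) · s² · (m²·s⁻²) = kg²·m⁵·s⁻⁵·A⁻².
Left is kg²·m³·s⁻³·A⁻²; right is kg²·m⁵·s⁻⁵·A⁻² — different.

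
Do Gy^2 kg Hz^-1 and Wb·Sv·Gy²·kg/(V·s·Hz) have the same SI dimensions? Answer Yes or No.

Left side:
  Gy = m²·s⁻².
  So Gy² = m⁴·s⁻⁴.
  Hz = s⁻¹.
  So Hz⁻¹ = s.
  Combining: Gy²·kg·Hz⁻¹ = (m⁴·s⁻⁴) · kg · s = kg·m⁴·s⁻³.
Right side:
  Wb = V·s (flux: a volt is a weber per second),
      = kg·m²·s⁻²·A⁻¹.
  V = W/A (potential = power per current),
      = kg·m²·s⁻³·A⁻¹.
  So V⁻¹ = kg⁻¹·m⁻²·s³·A.
  Sv = J/kg (equivalent dose = energy per mass),
      = m²·s⁻².
  Gy = J/kg (absorbed dose = energy per mass),
      = m²·s⁻².
  So Gy² = m⁴·s⁻⁴.
  Hz = 1/s = s⁻¹ (frequency is cycles per second).
  So Hz⁻¹ = s.
  Combining: Wb·V⁻¹·s⁻¹·Sv·Gy²·Hz⁻¹·kg = (kg·m²·s⁻²·A⁻¹) · (kg⁻¹·m⁻²·s³·A) · s⁻¹ · (m²·s⁻²) · (m⁴·s⁻⁴) · s · kg = kg·m⁶·s⁻⁵.
Left is kg·m⁴·s⁻³; right is kg·m⁶·s⁻⁵ — different.

No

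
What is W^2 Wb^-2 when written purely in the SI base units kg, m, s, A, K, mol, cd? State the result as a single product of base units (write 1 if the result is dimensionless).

s⁻²·A²

W = J/s (power = energy per time),
    = kg·m²·s⁻³.
So W² = kg²·m⁴·s⁻⁶.
Wb = V·s (flux: a volt is a weber per second),
    = kg·m²·s⁻²·A⁻¹.
So Wb⁻² = kg⁻²·m⁻⁴·s⁴·A².
Combining: W²·Wb⁻² = (kg²·m⁴·s⁻⁶) · (kg⁻²·m⁻⁴·s⁴·A²) = s⁻²·A².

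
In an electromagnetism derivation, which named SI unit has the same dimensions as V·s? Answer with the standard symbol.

V = W/A (potential = power per current),
    = kg·m²·s⁻³·A⁻¹.
Combining: V·s = (kg·m²·s⁻³·A⁻¹) · s = kg·m²·s⁻²·A⁻¹.
kg·m²·s⁻²·A⁻¹ is the base-SI form of the weber.

Wb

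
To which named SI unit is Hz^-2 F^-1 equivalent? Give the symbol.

Hz = 1/s = s⁻¹ (frequency is cycles per second).
So Hz⁻² = s².
F = C/V (capacitance = charge per voltage),
    = A·s/(kg·m²·s⁻³·A⁻¹) (substituting C and V),
    = kg⁻¹·m⁻²·s⁴·A².
So F⁻¹ = kg·m²·s⁻⁴·A⁻².
Combining: Hz⁻²·F⁻¹ = s² · (kg·m²·s⁻⁴·A⁻²) = kg·m²·s⁻²·A⁻².
kg·m²·s⁻²·A⁻² is the base-SI form of the henry.

H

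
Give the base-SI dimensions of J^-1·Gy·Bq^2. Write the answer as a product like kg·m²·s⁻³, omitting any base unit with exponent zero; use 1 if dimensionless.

kg⁻¹·s⁻²

J = kg·m²·s⁻².
So J⁻¹ = kg⁻¹·m⁻²·s².
Gy = m²·s⁻².
Bq = s⁻¹.
So Bq² = s⁻².
Combining: J⁻¹·Gy·Bq² = (kg⁻¹·m⁻²·s²) · (m²·s⁻²) · s⁻² = kg⁻¹·s⁻².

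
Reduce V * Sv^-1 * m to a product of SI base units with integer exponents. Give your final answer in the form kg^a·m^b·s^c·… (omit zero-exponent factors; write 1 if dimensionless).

V = W/A (potential = power per current),
    = kg·m²·s⁻³·A⁻¹.
Sv = J/kg (equivalent dose = energy per mass),
    = m²·s⁻².
So Sv⁻¹ = m⁻²·s².
Combining: V·Sv⁻¹·m = (kg·m²·s⁻³·A⁻¹) · (m⁻²·s²) · m = kg·m·s⁻¹·A⁻¹.

kg·m·s⁻¹·A⁻¹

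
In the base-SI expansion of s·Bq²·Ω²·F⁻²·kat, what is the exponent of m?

8

Bq = 1/s = s⁻¹ (activity is decays per second).
So Bq² = s⁻².
Ω = V/A (resistance = voltage per current),
    = kg·m²·s⁻³·A⁻².
So Ω² = kg²·m⁴·s⁻⁶·A⁻⁴.
F = C/V (capacitance = charge per voltage),
    = A·s/(kg·m²·s⁻³·A⁻¹) (substituting C and V),
    = kg⁻¹·m⁻²·s⁴·A².
So F⁻² = kg²·m⁴·s⁻⁸·A⁻⁴.
kat = mol/s = s⁻¹·mol (catalytic activity).
Combining: s·Bq²·Ω²·F⁻²·kat = s · s⁻² · (kg²·m⁴·s⁻⁶·A⁻⁴) · (kg²·m⁴·s⁻⁸·A⁻⁴) · (s⁻¹·mol) = kg⁴·m⁸·s⁻¹⁶·A⁻⁸·mol.
The exponent of m is 8.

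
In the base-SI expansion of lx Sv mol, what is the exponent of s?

lx = lm/m² (illuminance = luminous flux per area),
    = m⁻²·cd.
Sv = J/kg (equivalent dose = energy per mass),
    = m²·s⁻².
Combining: lx·Sv·mol = (m⁻²·cd) · (m²·s⁻²) · mol = s⁻²·mol·cd.
The exponent of s is -2.

-2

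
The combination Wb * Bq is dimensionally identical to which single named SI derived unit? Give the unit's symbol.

Wb = V·s (flux: a volt is a weber per second),
    = kg·m²·s⁻²·A⁻¹.
Bq = 1/s = s⁻¹ (activity is decays per second).
Combining: Wb·Bq = (kg·m²·s⁻²·A⁻¹) · s⁻¹ = kg·m²·s⁻³·A⁻¹.
kg·m²·s⁻³·A⁻¹ is the base-SI form of the volt.

V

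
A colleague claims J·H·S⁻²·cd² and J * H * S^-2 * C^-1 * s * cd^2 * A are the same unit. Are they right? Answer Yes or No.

Left side:
  J = N·m (work = force × distance),
      = kg·m²·s⁻².
  H = Wb/A (inductance = flux per current),
      = kg·m²·s⁻²·A⁻².
  S = 1/Ω (conductance is reciprocal resistance),
      = kg⁻¹·m⁻²·s³·A².
  So S⁻² = kg²·m⁴·s⁻⁶·A⁻⁴.
  Combining: J·H·S⁻²·cd² = (kg·m²·s⁻²) · (kg·m²·s⁻²·A⁻²) · (kg²·m⁴·s⁻⁶·A⁻⁴) · cd² = kg⁴·m⁸·s⁻¹⁰·A⁻⁶·cd².
Right side:
  J = kg·m²·s⁻².
  H = kg·m²·s⁻²·A⁻².
  S = kg⁻¹·m⁻²·s³·A².
  So S⁻² = kg²·m⁴·s⁻⁶·A⁻⁴.
  C = s·A.
  So C⁻¹ = s⁻¹·A⁻¹.
  Combining: J·H·S⁻²·C⁻¹·s·cd²·A = (kg·m²·s⁻²) · (kg·m²·s⁻²·A⁻²) · (kg²·m⁴·s⁻⁶·A⁻⁴) · (s⁻¹·A⁻¹) · s · cd² · A = kg⁴·m⁸·s⁻¹⁰·A⁻⁶·cd².
Both reduce to kg⁴·m⁸·s⁻¹⁰·A⁻⁶·cd².

Yes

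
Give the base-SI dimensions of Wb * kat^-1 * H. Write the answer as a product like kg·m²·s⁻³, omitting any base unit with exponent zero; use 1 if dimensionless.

Wb = V·s (flux: a volt is a weber per second),
    = kg·m²·s⁻²·A⁻¹.
kat = mol/s = s⁻¹·mol (catalytic activity).
So kat⁻¹ = s·mol⁻¹.
H = Wb/A (inductance = flux per current),
    = kg·m²·s⁻²·A⁻².
Combining: Wb·kat⁻¹·H = (kg·m²·s⁻²·A⁻¹) · (s·mol⁻¹) · (kg·m²·s⁻²·A⁻²) = kg²·m⁴·s⁻³·A⁻³·mol⁻¹.

kg²·m⁴·s⁻³·A⁻³·mol⁻¹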